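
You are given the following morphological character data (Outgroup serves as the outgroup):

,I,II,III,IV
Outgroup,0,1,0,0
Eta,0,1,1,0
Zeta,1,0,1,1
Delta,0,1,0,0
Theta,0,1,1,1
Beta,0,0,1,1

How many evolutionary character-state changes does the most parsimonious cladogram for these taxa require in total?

Character polarity is set by the outgroup: the derived state is whichever differs from the outgroup's state, so for II the derived state is '0', and for the remaining characters it is '1'.
I (derived state '1') is unique to Zeta (autapomorphy; uninformative for grouping).
II: derived state '0' in Beta and Zeta only — synapomorphy for {Beta, Zeta}.
Only Beta, Eta, Theta, and Zeta show the derived state '1' for III, supporting them as a clade.
IV: derived state '1' in Beta, Theta, and Zeta only — synapomorphy for {Beta, Theta, Zeta}.
Most parsimonious ingroup topology: ((Eta,((Zeta,Beta),Theta)),Delta).
Changes per character on this tree: I: 1; II: 1; III: 1; IV: 1.
Total = 4.

4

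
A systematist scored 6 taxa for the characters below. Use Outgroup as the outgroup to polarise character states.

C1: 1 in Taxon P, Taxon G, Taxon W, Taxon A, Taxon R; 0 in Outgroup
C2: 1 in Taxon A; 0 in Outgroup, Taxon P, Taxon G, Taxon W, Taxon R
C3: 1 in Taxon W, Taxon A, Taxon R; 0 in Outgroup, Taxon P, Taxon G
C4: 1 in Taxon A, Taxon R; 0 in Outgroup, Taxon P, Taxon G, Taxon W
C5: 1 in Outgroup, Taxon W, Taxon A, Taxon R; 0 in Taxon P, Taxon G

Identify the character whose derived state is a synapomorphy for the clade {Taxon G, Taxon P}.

C5

Character polarity is set by the outgroup: the derived state is whichever differs from the outgroup's state, so for C5 the derived state is '0', and for the remaining characters it is '1'.
C1 (derived state '1') is shared by all ingroup taxa — unites the whole ingroup.
C2: derived state '1' in Taxon A only — an autapomorphy, so it tells us nothing about relationships among taxa.
Only Taxon A, Taxon R, and Taxon W show the derived state '1' for C3, supporting them as a clade.
C4 (derived state '1') is shared by Taxon A and Taxon R — a synapomorphy uniting that clade.
Only Taxon G and Taxon P show the derived state '0' for C5, supporting them as a clade.
Most parsimonious ingroup topology: ((Taxon P,Taxon G),(Taxon W,(Taxon A,Taxon R))).
The clade {Taxon G, Taxon P} is supported by C5: its derived state '0' occurs in exactly those taxa and in no other taxon (including the outgroup).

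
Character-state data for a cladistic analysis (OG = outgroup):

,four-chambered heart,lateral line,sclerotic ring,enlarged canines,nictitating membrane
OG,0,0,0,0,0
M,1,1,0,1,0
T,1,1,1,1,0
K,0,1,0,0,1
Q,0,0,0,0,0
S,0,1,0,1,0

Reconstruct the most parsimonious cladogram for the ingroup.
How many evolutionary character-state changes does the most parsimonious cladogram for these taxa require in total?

5

The outgroup has state '0' for every character, so '1' is the derived state throughout.
four-chambered heart (derived state '1') is shared by M and T — a synapomorphy uniting that clade.
lateral line (derived state '1') is shared by K, M, S, and T — a synapomorphy uniting that clade.
sclerotic ring: derived state '1' in T only — an autapomorphy, so it tells us nothing about relationships among taxa.
enlarged canines: derived state '1' in M, S, and T only — synapomorphy for {M, S, T}.
nictitating membrane: derived state '1' in K only — an autapomorphy, so it tells us nothing about relationships among taxa.
Most parsimonious ingroup topology: ((((M,T),S),K),Q).
Changes per character on this tree: four-chambered heart: 1; lateral line: 1; sclerotic ring: 1; enlarged canines: 1; nictitating membrane: 1.
Total = 5.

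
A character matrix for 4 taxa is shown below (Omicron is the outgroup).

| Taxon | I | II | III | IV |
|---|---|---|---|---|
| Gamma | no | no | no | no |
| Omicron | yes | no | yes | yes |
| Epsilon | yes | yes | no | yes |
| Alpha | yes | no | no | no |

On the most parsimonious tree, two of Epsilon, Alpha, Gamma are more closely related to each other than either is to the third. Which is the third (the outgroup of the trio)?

Epsilon

Character polarity is set by the outgroup: the derived state is whichever differs from the outgroup's state, so for I, III, IV the derived state is 'no', and for the remaining characters it is 'yes'.
I: derived state 'no' in Gamma only — an autapomorphy, so it tells us nothing about relationships among taxa.
II (derived state 'yes') is unique to Epsilon (autapomorphy; uninformative for grouping).
III (derived state 'no') is shared by all ingroup taxa — unites the whole ingroup.
Only Alpha and Gamma show the derived state 'no' for IV, supporting them as a clade.
Most parsimonious ingroup topology: ((Gamma,Alpha),Epsilon).
Alpha and Gamma share a more recent common ancestor with each other than either does with Epsilon, so Epsilon is the least closely related of the three.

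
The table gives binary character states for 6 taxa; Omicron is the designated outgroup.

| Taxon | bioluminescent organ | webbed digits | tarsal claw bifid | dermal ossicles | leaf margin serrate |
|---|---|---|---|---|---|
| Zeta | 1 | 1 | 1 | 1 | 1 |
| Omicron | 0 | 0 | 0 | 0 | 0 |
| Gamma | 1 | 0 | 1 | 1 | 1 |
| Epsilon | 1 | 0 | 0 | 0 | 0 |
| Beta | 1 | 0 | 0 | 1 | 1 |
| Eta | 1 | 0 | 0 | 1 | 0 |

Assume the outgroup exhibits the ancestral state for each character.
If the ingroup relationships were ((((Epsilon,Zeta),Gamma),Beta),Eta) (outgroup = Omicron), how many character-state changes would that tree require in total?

Map each character onto ((((Epsilon,Zeta),Gamma),Beta),Eta) (rooted by Omicron) and count the minimum state changes it requires (Fitch parsimony):
bioluminescent organ: 1; webbed digits: 1; tarsal claw bifid: 2; dermal ossicles: 2; leaf margin serrate: 2.
Total tree length = 8.

8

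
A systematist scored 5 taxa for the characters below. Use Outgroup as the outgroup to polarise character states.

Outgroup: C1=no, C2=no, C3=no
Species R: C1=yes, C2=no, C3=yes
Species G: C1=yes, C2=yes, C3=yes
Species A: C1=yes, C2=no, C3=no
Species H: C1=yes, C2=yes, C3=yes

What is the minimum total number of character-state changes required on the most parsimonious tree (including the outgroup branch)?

3

The outgroup has state 'no' for every character, so 'yes' is the derived state throughout.
C1 (derived state 'yes') is shared by all ingroup taxa — unites the whole ingroup.
C2 (derived state 'yes') is shared by Species G and Species H — a synapomorphy uniting that clade.
C3 (derived state 'yes') is shared by Species G, Species H, and Species R — a synapomorphy uniting that clade.
Most parsimonious ingroup topology: ((Species R,(Species G,Species H)),Species A).
Changes per character on this tree: C1: 1; C2: 1; C3: 1.
Total = 3.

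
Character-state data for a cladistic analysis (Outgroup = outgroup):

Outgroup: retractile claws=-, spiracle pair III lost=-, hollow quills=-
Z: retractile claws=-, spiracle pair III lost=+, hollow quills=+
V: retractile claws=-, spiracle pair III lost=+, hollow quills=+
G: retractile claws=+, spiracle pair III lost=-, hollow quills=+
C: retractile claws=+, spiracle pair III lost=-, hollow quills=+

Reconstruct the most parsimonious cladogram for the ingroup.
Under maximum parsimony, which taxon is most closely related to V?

The outgroup has state '-' for every character, so '+' is the derived state throughout.
retractile claws: derived state '+' in C and G only — synapomorphy for {C, G}.
Only V and Z show the derived state '+' for spiracle pair III lost, supporting them as a clade.
hollow quills (derived state '+') is shared by all ingroup taxa — unites the whole ingroup.
Most parsimonious ingroup topology: ((Z,V),(G,C)).
V and Z form a cherry on this tree, so they are sister taxa.

Z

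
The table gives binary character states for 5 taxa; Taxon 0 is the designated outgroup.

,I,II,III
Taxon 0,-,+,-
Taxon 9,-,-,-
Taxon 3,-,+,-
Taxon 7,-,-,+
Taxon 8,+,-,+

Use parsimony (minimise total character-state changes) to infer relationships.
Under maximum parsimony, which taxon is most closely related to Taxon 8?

Taxon 7

Character polarity is set by the outgroup: the derived state is whichever differs from the outgroup's state, so for II the derived state is '-', and for the remaining characters it is '+'.
I: derived state '+' in Taxon 8 only — an autapomorphy, so it tells us nothing about relationships among taxa.
Only Taxon 7, Taxon 8, and Taxon 9 show the derived state '-' for II, supporting them as a clade.
Only Taxon 7 and Taxon 8 show the derived state '+' for III, supporting them as a clade.
Most parsimonious ingroup topology: ((Taxon 9,(Taxon 7,Taxon 8)),Taxon 3).
Taxon 8 and Taxon 7 form a cherry on this tree, so they are sister taxa.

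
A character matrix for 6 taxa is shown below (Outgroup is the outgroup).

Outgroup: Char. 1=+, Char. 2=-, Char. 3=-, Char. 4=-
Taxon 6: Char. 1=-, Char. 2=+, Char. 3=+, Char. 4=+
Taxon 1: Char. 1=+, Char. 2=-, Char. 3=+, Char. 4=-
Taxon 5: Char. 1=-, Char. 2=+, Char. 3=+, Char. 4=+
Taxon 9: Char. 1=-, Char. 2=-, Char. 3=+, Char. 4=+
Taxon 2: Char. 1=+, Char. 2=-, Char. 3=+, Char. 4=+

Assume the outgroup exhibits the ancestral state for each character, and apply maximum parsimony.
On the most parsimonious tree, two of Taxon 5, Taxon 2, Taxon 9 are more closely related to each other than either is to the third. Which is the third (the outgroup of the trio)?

Character polarity is set by the outgroup: the derived state is whichever differs from the outgroup's state, so for Char. 1 the derived state is '-', and for the remaining characters it is '+'.
Char. 1 (derived state '-') is shared by Taxon 5, Taxon 6, and Taxon 9 — a synapomorphy uniting that clade.
Char. 2 (derived state '+') is shared by Taxon 5 and Taxon 6 — a synapomorphy uniting that clade.
All ingroup taxa share the derived state '+' for Char. 3; it defines the ingroup but does not resolve relationships within it.
Only Taxon 2, Taxon 5, Taxon 6, and Taxon 9 show the derived state '+' for Char. 4, supporting them as a clade.
Most parsimonious ingroup topology: ((((Taxon 6,Taxon 5),Taxon 9),Taxon 2),Taxon 1).
Taxon 5 and Taxon 9 share a more recent common ancestor with each other than either does with Taxon 2, so Taxon 2 is the least closely related of the three.

Taxon 2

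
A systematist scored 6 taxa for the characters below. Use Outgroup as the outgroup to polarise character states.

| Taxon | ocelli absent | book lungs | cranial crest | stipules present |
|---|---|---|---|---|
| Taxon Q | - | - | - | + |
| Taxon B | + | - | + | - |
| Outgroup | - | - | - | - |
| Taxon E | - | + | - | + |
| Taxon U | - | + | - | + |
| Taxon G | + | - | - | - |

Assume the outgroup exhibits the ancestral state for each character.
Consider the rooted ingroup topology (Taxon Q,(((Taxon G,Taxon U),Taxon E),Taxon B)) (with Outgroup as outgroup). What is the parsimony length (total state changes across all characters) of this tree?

8

Map each character onto (Taxon Q,(((Taxon G,Taxon U),Taxon E),Taxon B)) (rooted by Outgroup) and count the minimum state changes it requires (Fitch parsimony):
ocelli absent: 2; book lungs: 2; cranial crest: 1; stipules present: 3.
Total tree length = 8.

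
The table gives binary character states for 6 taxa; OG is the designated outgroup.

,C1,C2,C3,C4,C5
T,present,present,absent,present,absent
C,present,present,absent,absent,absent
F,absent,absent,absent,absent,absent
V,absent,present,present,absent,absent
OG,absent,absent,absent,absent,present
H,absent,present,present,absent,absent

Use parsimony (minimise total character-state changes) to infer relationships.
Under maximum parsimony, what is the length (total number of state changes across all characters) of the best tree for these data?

Character polarity is set by the outgroup: the derived state is whichever differs from the outgroup's state, so for C5 the derived state is 'absent', and for the remaining characters it is 'present'.
C1 (derived state 'present') is shared by C and T — a synapomorphy uniting that clade.
C2 (derived state 'present') is shared by C, H, T, and V — a synapomorphy uniting that clade.
C3: derived state 'present' in H and V only — synapomorphy for {H, V}.
C4 (derived state 'present') is unique to T (autapomorphy; uninformative for grouping).
All ingroup taxa share the derived state 'absent' for C5; it defines the ingroup but does not resolve relationships within it.
Most parsimonious ingroup topology: (((T,C),(H,V)),F).
Changes per character on this tree: C1: 1; C2: 1; C3: 1; C4: 1; C5: 1.
Total = 5.

5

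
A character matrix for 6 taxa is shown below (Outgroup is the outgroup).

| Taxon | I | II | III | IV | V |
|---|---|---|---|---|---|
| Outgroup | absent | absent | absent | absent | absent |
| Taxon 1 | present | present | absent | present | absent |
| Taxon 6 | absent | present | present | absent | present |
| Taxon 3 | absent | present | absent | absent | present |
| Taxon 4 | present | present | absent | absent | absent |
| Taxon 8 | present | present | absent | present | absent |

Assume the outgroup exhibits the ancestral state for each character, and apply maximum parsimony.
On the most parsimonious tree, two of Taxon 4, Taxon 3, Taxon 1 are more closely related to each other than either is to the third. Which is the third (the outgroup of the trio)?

Taxon 3

The outgroup has state 'absent' for every character, so 'present' is the derived state throughout.
Only Taxon 1, Taxon 4, and Taxon 8 show the derived state 'present' for I, supporting them as a clade.
II (derived state 'present') is shared by all ingroup taxa — unites the whole ingroup.
III: derived state 'present' in Taxon 6 only — an autapomorphy, so it tells us nothing about relationships among taxa.
IV (derived state 'present') is shared by Taxon 1 and Taxon 8 — a synapomorphy uniting that clade.
V: derived state 'present' in Taxon 3 and Taxon 6 only — synapomorphy for {Taxon 3, Taxon 6}.
Most parsimonious ingroup topology: (((Taxon 1,Taxon 8),Taxon 4),(Taxon 6,Taxon 3)).
Taxon 1 and Taxon 4 share a more recent common ancestor with each other than either does with Taxon 3, so Taxon 3 is the least closely related of the three.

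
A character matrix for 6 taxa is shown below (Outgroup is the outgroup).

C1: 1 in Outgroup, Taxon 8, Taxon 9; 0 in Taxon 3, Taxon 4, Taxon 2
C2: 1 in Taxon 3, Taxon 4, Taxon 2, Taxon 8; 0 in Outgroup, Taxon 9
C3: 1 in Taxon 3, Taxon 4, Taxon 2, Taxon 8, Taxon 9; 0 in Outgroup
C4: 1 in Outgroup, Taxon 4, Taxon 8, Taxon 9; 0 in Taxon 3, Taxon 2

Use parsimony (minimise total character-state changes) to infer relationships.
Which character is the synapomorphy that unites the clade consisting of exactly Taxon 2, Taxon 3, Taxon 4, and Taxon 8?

C2

Character polarity is set by the outgroup: the derived state is whichever differs from the outgroup's state, so for C1, C4 the derived state is '0', and for the remaining characters it is '1'.
Only Taxon 2, Taxon 3, and Taxon 4 show the derived state '0' for C1, supporting them as a clade.
C2: derived state '1' in Taxon 2, Taxon 3, Taxon 4, and Taxon 8 only — synapomorphy for {Taxon 2, Taxon 3, Taxon 4, Taxon 8}.
All ingroup taxa share the derived state '1' for C3; it defines the ingroup but does not resolve relationships within it.
C4 (derived state '0') is shared by Taxon 2 and Taxon 3 — a synapomorphy uniting that clade.
Most parsimonious ingroup topology: ((((Taxon 3,Taxon 2),Taxon 4),Taxon 8),Taxon 9).
The clade {Taxon 2, Taxon 3, Taxon 4, Taxon 8} is supported by C2: its derived state '1' occurs in exactly those taxa and in no other taxon (including the outgroup).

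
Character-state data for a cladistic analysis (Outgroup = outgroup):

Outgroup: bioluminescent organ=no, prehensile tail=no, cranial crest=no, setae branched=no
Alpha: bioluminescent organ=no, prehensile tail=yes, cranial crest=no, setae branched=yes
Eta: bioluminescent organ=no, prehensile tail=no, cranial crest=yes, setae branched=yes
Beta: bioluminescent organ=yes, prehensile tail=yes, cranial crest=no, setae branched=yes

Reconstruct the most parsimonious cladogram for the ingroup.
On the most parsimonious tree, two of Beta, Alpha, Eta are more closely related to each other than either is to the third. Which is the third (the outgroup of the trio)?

The outgroup has state 'no' for every character, so 'yes' is the derived state throughout.
bioluminescent organ (derived state 'yes') is unique to Beta (autapomorphy; uninformative for grouping).
Only Alpha and Beta show the derived state 'yes' for prehensile tail, supporting them as a clade.
cranial crest (derived state 'yes') is unique to Eta (autapomorphy; uninformative for grouping).
All ingroup taxa share the derived state 'yes' for setae branched; it defines the ingroup but does not resolve relationships within it.
Most parsimonious ingroup topology: ((Alpha,Beta),Eta).
Alpha and Beta share a more recent common ancestor with each other than either does with Eta, so Eta is the least closely related of the three.

Eta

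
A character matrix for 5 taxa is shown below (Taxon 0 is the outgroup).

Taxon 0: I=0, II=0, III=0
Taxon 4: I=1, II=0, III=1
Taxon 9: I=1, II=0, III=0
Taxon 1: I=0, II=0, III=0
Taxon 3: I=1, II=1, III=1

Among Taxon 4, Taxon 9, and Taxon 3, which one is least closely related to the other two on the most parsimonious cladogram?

Taxon 9

The outgroup has state '0' for every character, so '1' is the derived state throughout.
I (derived state '1') is shared by Taxon 3, Taxon 4, and Taxon 9 — a synapomorphy uniting that clade.
II (derived state '1') is unique to Taxon 3 (autapomorphy; uninformative for grouping).
III (derived state '1') is shared by Taxon 3 and Taxon 4 — a synapomorphy uniting that clade.
Most parsimonious ingroup topology: (((Taxon 4,Taxon 3),Taxon 9),Taxon 1).
Taxon 4 and Taxon 3 share a more recent common ancestor with each other than either does with Taxon 9, so Taxon 9 is the least closely related of the three.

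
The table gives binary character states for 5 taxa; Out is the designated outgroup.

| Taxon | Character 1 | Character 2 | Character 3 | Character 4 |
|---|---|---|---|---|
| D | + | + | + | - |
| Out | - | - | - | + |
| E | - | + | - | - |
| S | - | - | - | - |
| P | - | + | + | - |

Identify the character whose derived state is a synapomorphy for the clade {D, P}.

Character polarity is set by the outgroup: the derived state is whichever differs from the outgroup's state, so for Character 4 the derived state is '-', and for the remaining characters it is '+'.
Character 1: derived state '+' in D only — an autapomorphy, so it tells us nothing about relationships among taxa.
Character 2: derived state '+' in D, E, and P only — synapomorphy for {D, E, P}.
Character 3: derived state '+' in D and P only — synapomorphy for {D, P}.
Character 4 (derived state '-') is shared by all ingroup taxa — unites the whole ingroup.
Most parsimonious ingroup topology: ((E,(D,P)),S).
The clade {D, P} is supported by Character 3: its derived state '+' occurs in exactly those taxa and in no other taxon (including the outgroup).

Character 3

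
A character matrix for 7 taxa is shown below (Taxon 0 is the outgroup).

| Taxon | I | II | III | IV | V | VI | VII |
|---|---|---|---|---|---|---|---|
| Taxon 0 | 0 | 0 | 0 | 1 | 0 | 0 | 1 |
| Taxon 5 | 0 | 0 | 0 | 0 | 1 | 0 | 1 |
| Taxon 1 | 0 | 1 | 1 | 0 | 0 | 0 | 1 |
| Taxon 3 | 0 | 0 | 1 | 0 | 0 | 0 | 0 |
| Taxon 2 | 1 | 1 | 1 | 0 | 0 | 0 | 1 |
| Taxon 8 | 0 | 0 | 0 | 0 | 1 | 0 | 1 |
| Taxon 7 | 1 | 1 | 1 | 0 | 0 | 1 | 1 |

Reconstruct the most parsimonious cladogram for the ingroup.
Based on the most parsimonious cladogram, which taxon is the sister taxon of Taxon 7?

Character polarity is set by the outgroup: the derived state is whichever differs from the outgroup's state, so for IV, VII the derived state is '0', and for the remaining characters it is '1'.
I (derived state '1') is shared by Taxon 2 and Taxon 7 — a synapomorphy uniting that clade.
Only Taxon 1, Taxon 2, and Taxon 7 show the derived state '1' for II, supporting them as a clade.
Only Taxon 1, Taxon 2, Taxon 3, and Taxon 7 show the derived state '1' for III, supporting them as a clade.
All ingroup taxa share the derived state '0' for IV; it defines the ingroup but does not resolve relationships within it.
V: derived state '1' in Taxon 5 and Taxon 8 only — synapomorphy for {Taxon 5, Taxon 8}.
VI: derived state '1' in Taxon 7 only — an autapomorphy, so it tells us nothing about relationships among taxa.
VII (derived state '0') is unique to Taxon 3 (autapomorphy; uninformative for grouping).
Most parsimonious ingroup topology: ((Taxon 5,Taxon 8),((Taxon 1,(Taxon 2,Taxon 7)),Taxon 3)).
Taxon 7 and Taxon 2 form a cherry on this tree, so they are sister taxa.

Taxon 2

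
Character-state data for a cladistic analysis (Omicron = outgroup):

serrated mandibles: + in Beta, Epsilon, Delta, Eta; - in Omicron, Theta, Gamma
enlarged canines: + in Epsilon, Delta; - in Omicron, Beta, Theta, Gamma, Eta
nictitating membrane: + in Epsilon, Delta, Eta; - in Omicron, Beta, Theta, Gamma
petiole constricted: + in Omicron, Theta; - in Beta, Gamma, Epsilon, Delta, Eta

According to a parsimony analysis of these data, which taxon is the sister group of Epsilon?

Delta

Character polarity is set by the outgroup: the derived state is whichever differs from the outgroup's state, so for petiole constricted the derived state is '-', and for the remaining characters it is '+'.
Only Beta, Delta, Epsilon, and Eta show the derived state '+' for serrated mandibles, supporting them as a clade.
Only Delta and Epsilon show the derived state '+' for enlarged canines, supporting them as a clade.
nictitating membrane (derived state '+') is shared by Delta, Epsilon, and Eta — a synapomorphy uniting that clade.
petiole constricted: derived state '-' in Beta, Delta, Epsilon, Eta, and Gamma only — synapomorphy for {Beta, Delta, Epsilon, Eta, Gamma}.
Most parsimonious ingroup topology: (((Beta,((Epsilon,Delta),Eta)),Gamma),Theta).
Epsilon and Delta form a cherry on this tree, so they are sister taxa.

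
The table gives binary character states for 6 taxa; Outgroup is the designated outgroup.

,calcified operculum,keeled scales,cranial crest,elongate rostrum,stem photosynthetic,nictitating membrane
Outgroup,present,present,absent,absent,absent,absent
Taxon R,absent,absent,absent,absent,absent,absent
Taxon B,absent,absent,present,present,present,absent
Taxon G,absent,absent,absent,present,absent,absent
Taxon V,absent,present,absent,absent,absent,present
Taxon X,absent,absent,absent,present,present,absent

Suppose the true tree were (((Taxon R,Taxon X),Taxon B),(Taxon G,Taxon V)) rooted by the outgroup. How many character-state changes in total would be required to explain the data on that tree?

10

Map each character onto (((Taxon R,Taxon X),Taxon B),(Taxon G,Taxon V)) (rooted by Outgroup) and count the minimum state changes it requires (Fitch parsimony):
calcified operculum: 1; keeled scales: 2; cranial crest: 1; elongate rostrum: 3; stem photosynthetic: 2; nictitating membrane: 1.
Total tree length = 10.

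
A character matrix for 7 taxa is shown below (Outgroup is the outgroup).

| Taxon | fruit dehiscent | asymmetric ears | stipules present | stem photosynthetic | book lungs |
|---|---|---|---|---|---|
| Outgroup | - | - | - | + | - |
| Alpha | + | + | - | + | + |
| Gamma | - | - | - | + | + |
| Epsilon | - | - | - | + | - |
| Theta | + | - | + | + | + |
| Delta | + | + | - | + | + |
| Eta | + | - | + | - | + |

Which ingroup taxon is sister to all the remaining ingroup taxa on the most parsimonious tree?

Character polarity is set by the outgroup: the derived state is whichever differs from the outgroup's state, so for stem photosynthetic the derived state is '-', and for the remaining characters it is '+'.
fruit dehiscent (derived state '+') is shared by Alpha, Delta, Eta, and Theta — a synapomorphy uniting that clade.
asymmetric ears (derived state '+') is shared by Alpha and Delta — a synapomorphy uniting that clade.
stipules present (derived state '+') is shared by Eta and Theta — a synapomorphy uniting that clade.
stem photosynthetic: derived state '-' in Eta only — an autapomorphy, so it tells us nothing about relationships among taxa.
Only Alpha, Delta, Eta, Gamma, and Theta show the derived state '+' for book lungs, supporting them as a clade.
Most parsimonious ingroup topology: ((((Alpha,Delta),(Theta,Eta)),Gamma),Epsilon).
Epsilon is sister to the clade containing all other ingroup taxa, so it is the earliest-diverging (most basal) ingroup lineage.

Epsilon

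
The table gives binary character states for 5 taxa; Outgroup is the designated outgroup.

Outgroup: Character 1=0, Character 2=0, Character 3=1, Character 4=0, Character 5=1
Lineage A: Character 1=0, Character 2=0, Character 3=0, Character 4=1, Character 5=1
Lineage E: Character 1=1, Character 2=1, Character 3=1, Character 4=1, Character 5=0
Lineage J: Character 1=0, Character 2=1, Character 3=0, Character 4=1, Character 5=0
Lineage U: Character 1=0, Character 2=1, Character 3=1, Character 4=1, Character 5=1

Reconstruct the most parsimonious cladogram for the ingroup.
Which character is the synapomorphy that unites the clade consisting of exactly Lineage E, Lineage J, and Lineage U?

Character polarity is set by the outgroup: the derived state is whichever differs from the outgroup's state, so for Character 3, Character 5 the derived state is '0', and for the remaining characters it is '1'.
Character 1 (derived state '1') is unique to Lineage E (autapomorphy; uninformative for grouping).
Character 2: derived state '1' in Lineage E, Lineage J, and Lineage U only — synapomorphy for {Lineage E, Lineage J, Lineage U}.
Character 3 groups Lineage A and Lineage J, which is incompatible with the clades supported by the remaining characters; treating it as convergent (homoplasy) costs fewer steps than any alternative tree.
Character 4 (derived state '1') is shared by all ingroup taxa — unites the whole ingroup.
Only Lineage E and Lineage J show the derived state '0' for Character 5, supporting them as a clade.
Most parsimonious ingroup topology: (Lineage A,((Lineage E,Lineage J),Lineage U)).
The clade {Lineage E, Lineage J, Lineage U} is supported by Character 2: its derived state '1' occurs in exactly those taxa and in no other taxon (including the outgroup).

Character 2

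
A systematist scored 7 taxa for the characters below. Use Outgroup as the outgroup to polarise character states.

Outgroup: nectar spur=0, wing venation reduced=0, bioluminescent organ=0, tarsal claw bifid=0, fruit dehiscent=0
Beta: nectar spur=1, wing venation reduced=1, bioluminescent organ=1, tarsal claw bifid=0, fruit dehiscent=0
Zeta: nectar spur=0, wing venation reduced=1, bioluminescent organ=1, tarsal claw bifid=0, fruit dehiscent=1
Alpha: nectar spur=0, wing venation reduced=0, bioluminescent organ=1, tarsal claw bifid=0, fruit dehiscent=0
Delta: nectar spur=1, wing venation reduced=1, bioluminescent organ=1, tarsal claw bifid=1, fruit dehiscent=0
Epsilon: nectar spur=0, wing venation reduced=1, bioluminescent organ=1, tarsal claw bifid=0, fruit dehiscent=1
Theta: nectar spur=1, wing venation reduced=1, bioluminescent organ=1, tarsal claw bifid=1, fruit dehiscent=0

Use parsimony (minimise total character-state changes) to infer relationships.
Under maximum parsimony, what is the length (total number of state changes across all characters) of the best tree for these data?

5

The outgroup has state '0' for every character, so '1' is the derived state throughout.
nectar spur: derived state '1' in Beta, Delta, and Theta only — synapomorphy for {Beta, Delta, Theta}.
Only Beta, Delta, Epsilon, Theta, and Zeta show the derived state '1' for wing venation reduced, supporting them as a clade.
bioluminescent organ (derived state '1') is shared by all ingroup taxa — unites the whole ingroup.
tarsal claw bifid: derived state '1' in Delta and Theta only — synapomorphy for {Delta, Theta}.
fruit dehiscent (derived state '1') is shared by Epsilon and Zeta — a synapomorphy uniting that clade.
Most parsimonious ingroup topology: (((Beta,(Delta,Theta)),(Zeta,Epsilon)),Alpha).
Changes per character on this tree: nectar spur: 1; wing venation reduced: 1; bioluminescent organ: 1; tarsal claw bifid: 1; fruit dehiscent: 1.
Total = 5.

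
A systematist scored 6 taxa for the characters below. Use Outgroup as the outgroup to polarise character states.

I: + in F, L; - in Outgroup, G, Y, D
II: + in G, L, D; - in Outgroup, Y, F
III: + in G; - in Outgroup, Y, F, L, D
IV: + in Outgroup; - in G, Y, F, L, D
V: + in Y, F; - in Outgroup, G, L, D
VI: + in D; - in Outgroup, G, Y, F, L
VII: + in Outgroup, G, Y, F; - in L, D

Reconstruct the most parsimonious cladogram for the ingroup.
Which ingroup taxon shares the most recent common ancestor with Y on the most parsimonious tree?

Character polarity is set by the outgroup: the derived state is whichever differs from the outgroup's state, so for IV, VII the derived state is '-', and for the remaining characters it is '+'.
I (state '+') occurs in F and L but conflicts with the nesting implied by the other characters — most parsimoniously interpreted as homoplasy.
II (derived state '+') is shared by D, G, and L — a synapomorphy uniting that clade.
III (derived state '+') is unique to G (autapomorphy; uninformative for grouping).
IV (derived state '-') is shared by all ingroup taxa — unites the whole ingroup.
V: derived state '+' in F and Y only — synapomorphy for {F, Y}.
VI (derived state '+') is unique to D (autapomorphy; uninformative for grouping).
VII (derived state '-') is shared by D and L — a synapomorphy uniting that clade.
Most parsimonious ingroup topology: ((G,(L,D)),(Y,F)).
Y and F form a cherry on this tree, so they are sister taxa.

F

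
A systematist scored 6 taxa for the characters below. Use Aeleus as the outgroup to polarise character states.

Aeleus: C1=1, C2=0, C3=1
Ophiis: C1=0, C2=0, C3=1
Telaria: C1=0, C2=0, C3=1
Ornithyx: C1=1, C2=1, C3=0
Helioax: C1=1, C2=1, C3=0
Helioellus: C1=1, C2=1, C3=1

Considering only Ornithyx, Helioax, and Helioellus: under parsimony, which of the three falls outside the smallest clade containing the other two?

Helioellus

Character polarity is set by the outgroup: the derived state is whichever differs from the outgroup's state, so for C1, C3 the derived state is '0', and for the remaining characters it is '1'.
Only Ophiis and Telaria show the derived state '0' for C1, supporting them as a clade.
C2: derived state '1' in Helioax, Helioellus, and Ornithyx only — synapomorphy for {Helioax, Helioellus, Ornithyx}.
C3 (derived state '0') is shared by Helioax and Ornithyx — a synapomorphy uniting that clade.
Most parsimonious ingroup topology: ((Ophiis,Telaria),((Ornithyx,Helioax),Helioellus)).
Helioax and Ornithyx share a more recent common ancestor with each other than either does with Helioellus, so Helioellus is the least closely related of the three.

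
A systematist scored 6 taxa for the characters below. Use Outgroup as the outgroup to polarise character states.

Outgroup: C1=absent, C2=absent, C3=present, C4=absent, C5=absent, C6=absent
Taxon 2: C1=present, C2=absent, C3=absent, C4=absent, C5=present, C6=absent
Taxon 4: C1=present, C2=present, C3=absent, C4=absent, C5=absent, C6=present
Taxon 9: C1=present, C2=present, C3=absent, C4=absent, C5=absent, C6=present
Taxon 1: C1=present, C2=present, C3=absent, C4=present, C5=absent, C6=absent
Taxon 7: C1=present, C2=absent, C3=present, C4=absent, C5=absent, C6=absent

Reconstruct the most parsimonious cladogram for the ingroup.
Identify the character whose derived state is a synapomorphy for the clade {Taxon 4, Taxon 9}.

C6

Character polarity is set by the outgroup: the derived state is whichever differs from the outgroup's state, so for C3 the derived state is 'absent', and for the remaining characters it is 'present'.
All ingroup taxa share the derived state 'present' for C1; it defines the ingroup but does not resolve relationships within it.
C2 (derived state 'present') is shared by Taxon 1, Taxon 4, and Taxon 9 — a synapomorphy uniting that clade.
C3: derived state 'absent' in Taxon 1, Taxon 2, Taxon 4, and Taxon 9 only — synapomorphy for {Taxon 1, Taxon 2, Taxon 4, Taxon 9}.
C4 (derived state 'present') is unique to Taxon 1 (autapomorphy; uninformative for grouping).
C5: derived state 'present' in Taxon 2 only — an autapomorphy, so it tells us nothing about relationships among taxa.
Only Taxon 4 and Taxon 9 show the derived state 'present' for C6, supporting them as a clade.
Most parsimonious ingroup topology: ((Taxon 2,((Taxon 4,Taxon 9),Taxon 1)),Taxon 7).
The clade {Taxon 4, Taxon 9} is supported by C6: its derived state 'present' occurs in exactly those taxa and in no other taxon (including the outgroup).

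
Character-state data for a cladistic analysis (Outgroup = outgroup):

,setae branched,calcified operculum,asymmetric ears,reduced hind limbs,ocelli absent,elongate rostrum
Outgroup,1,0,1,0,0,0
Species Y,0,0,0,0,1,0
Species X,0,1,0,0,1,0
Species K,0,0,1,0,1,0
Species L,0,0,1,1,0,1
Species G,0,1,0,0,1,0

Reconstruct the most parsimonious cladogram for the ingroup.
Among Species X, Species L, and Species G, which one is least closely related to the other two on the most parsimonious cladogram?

Character polarity is set by the outgroup: the derived state is whichever differs from the outgroup's state, so for setae branched, asymmetric ears the derived state is '0', and for the remaining characters it is '1'.
setae branched (derived state '0') is shared by all ingroup taxa — unites the whole ingroup.
Only Species G and Species X show the derived state '1' for calcified operculum, supporting them as a clade.
Only Species G, Species X, and Species Y show the derived state '0' for asymmetric ears, supporting them as a clade.
reduced hind limbs: derived state '1' in Species L only — an autapomorphy, so it tells us nothing about relationships among taxa.
Only Species G, Species K, Species X, and Species Y show the derived state '1' for ocelli absent, supporting them as a clade.
elongate rostrum (derived state '1') is unique to Species L (autapomorphy; uninformative for grouping).
Most parsimonious ingroup topology: (((Species Y,(Species X,Species G)),Species K),Species L).
Species X and Species G share a more recent common ancestor with each other than either does with Species L, so Species L is the least closely related of the three.

Species L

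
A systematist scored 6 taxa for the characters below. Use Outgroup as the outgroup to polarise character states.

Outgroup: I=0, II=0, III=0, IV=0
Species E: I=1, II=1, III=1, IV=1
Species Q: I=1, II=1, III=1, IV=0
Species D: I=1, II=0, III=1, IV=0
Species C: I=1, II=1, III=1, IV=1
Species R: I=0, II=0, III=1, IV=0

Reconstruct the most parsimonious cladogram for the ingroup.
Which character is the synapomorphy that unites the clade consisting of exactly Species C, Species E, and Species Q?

II

The outgroup has state '0' for every character, so '1' is the derived state throughout.
Only Species C, Species D, Species E, and Species Q show the derived state '1' for I, supporting them as a clade.
Only Species C, Species E, and Species Q show the derived state '1' for II, supporting them as a clade.
III (derived state '1') is shared by all ingroup taxa — unites the whole ingroup.
Only Species C and Species E show the derived state '1' for IV, supporting them as a clade.
Most parsimonious ingroup topology: ((((Species E,Species C),Species Q),Species D),Species R).
The clade {Species C, Species E, Species Q} is supported by II: its derived state '1' occurs in exactly those taxa and in no other taxon (including the outgroup).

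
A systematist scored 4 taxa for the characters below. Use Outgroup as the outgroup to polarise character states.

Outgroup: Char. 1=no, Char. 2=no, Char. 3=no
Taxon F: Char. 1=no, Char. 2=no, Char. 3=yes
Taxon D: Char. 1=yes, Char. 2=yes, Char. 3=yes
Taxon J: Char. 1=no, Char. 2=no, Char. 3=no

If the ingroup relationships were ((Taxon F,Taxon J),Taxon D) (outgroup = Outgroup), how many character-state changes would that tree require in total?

4

Map each character onto ((Taxon F,Taxon J),Taxon D) (rooted by Outgroup) and count the minimum state changes it requires (Fitch parsimony):
Char. 1: 1; Char. 2: 1; Char. 3: 2.
Total tree length = 4.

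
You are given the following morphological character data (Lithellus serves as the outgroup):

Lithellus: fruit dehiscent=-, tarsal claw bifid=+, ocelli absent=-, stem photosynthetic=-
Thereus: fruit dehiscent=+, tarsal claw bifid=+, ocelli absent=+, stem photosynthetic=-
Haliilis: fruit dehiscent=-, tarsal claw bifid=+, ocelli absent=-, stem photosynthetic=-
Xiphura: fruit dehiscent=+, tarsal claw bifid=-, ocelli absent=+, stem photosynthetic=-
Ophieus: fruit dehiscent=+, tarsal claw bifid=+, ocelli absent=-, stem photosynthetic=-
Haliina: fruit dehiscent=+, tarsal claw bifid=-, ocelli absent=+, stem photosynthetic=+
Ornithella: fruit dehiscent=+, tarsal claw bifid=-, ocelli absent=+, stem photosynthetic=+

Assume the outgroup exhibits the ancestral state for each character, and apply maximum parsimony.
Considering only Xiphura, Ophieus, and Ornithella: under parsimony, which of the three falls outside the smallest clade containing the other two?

Ophieus

Character polarity is set by the outgroup: the derived state is whichever differs from the outgroup's state, so for tarsal claw bifid the derived state is '-', and for the remaining characters it is '+'.
fruit dehiscent: derived state '+' in Haliina, Ophieus, Ornithella, Thereus, and Xiphura only — synapomorphy for {Haliina, Ophieus, Ornithella, Thereus, Xiphura}.
tarsal claw bifid: derived state '-' in Haliina, Ornithella, and Xiphura only — synapomorphy for {Haliina, Ornithella, Xiphura}.
ocelli absent: derived state '+' in Haliina, Ornithella, Thereus, and Xiphura only — synapomorphy for {Haliina, Ornithella, Thereus, Xiphura}.
stem photosynthetic (derived state '+') is shared by Haliina and Ornithella — a synapomorphy uniting that clade.
Most parsimonious ingroup topology: (((Thereus,(Xiphura,(Haliina,Ornithella))),Ophieus),Haliilis).
Ornithella and Xiphura share a more recent common ancestor with each other than either does with Ophieus, so Ophieus is the least closely related of the three.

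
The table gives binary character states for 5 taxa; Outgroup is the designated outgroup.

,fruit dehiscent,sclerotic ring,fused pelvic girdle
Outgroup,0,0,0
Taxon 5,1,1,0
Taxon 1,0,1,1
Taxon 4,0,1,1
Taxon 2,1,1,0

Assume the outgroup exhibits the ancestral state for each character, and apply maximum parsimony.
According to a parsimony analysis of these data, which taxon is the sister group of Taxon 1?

The outgroup has state '0' for every character, so '1' is the derived state throughout.
fruit dehiscent (derived state '1') is shared by Taxon 2 and Taxon 5 — a synapomorphy uniting that clade.
All ingroup taxa share the derived state '1' for sclerotic ring; it defines the ingroup but does not resolve relationships within it.
fused pelvic girdle: derived state '1' in Taxon 1 and Taxon 4 only — synapomorphy for {Taxon 1, Taxon 4}.
Most parsimonious ingroup topology: ((Taxon 5,Taxon 2),(Taxon 1,Taxon 4)).
Taxon 1 and Taxon 4 form a cherry on this tree, so they are sister taxa.

Taxon 4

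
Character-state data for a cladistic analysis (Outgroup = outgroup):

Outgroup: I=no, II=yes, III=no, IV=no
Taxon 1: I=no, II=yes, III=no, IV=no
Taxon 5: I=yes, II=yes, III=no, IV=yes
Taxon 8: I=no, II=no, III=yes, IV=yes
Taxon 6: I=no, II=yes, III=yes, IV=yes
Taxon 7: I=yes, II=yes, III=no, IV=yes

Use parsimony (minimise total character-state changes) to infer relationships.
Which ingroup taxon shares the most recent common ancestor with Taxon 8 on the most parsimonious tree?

Character polarity is set by the outgroup: the derived state is whichever differs from the outgroup's state, so for II the derived state is 'no', and for the remaining characters it is 'yes'.
I: derived state 'yes' in Taxon 5 and Taxon 7 only — synapomorphy for {Taxon 5, Taxon 7}.
II: derived state 'no' in Taxon 8 only — an autapomorphy, so it tells us nothing about relationships among taxa.
Only Taxon 6 and Taxon 8 show the derived state 'yes' for III, supporting them as a clade.
Only Taxon 5, Taxon 6, Taxon 7, and Taxon 8 show the derived state 'yes' for IV, supporting them as a clade.
Most parsimonious ingroup topology: (Taxon 1,((Taxon 5,Taxon 7),(Taxon 8,Taxon 6))).
Taxon 8 and Taxon 6 form a cherry on this tree, so they are sister taxa.

Taxon 6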